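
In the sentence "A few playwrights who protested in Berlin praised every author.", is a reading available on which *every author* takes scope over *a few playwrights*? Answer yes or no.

Yes

*every author* sits in the matrix clause, not in the relative clause on *a few playwrights*.
Nothing blocks QR of the lower DP to a position above the higher one, so inverse scope is available.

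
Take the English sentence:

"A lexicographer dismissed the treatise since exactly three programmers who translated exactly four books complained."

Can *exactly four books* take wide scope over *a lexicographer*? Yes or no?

No

The DP *exactly four books* is contained in the relative clause *who translated exactly four books*, which is itself inside the adjunct *since exactly three programmers who translated exactly four books complained*.
The quantifier would have to escape first the RC and then the adjunct — two independent island violations.
So *exactly four books* cannot raise to a position above *a lexicographer*.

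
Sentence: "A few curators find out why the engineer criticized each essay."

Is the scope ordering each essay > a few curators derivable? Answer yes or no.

The target quantifier *each essay* is part of the embedded question *why the engineer criticized each essay*.
An indirect question is a wh-island; the filled [Spec,CP] blocks QR across the CP edge.
There is no licit LF on which *each essay* c-commands *a few curators*.

No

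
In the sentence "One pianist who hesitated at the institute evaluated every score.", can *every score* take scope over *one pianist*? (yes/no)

Yes

*every score* sits in the matrix clause, not in the relative clause on *one pianist*.
Since no island is crossed, the inverse ordering is licensed alongside surface scope.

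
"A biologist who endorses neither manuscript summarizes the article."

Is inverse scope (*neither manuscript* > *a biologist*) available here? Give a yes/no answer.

No

*neither manuscript* is embedded in the relative clause *who endorses neither manuscript*.
A relative clause is a scope island — quantifier raising cannot cross its boundary.
There is no licit LF on which *neither manuscript* c-commands *a biologist*.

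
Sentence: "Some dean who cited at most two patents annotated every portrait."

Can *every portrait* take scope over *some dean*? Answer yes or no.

Yes

The RC *who cited at most two patents* is an island, but *every portrait* is not inside it — it is the matrix object, a clausemate of *some dean*.
Nothing blocks QR of the lower DP to a position above the higher one, so inverse scope is available.
So *every portrait* > *some dean* is among the available readings.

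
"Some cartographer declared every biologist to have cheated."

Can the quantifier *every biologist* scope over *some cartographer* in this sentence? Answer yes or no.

ECM infinitives lack a CP barrier, so *every biologist* can QR over the matrix subject *some cartographer*.
Clause-internal QR can adjoin the lower DP above the subject, yielding the inverse reading.

Yes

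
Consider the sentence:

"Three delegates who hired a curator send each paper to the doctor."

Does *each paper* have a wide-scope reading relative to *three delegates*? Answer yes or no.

Yes

The relative clause *who hired a curator* modifies *three delegates*, but *each paper* is not inside that relative clause — it is an argument of the matrix verb.
Since no island is crossed, the inverse ordering is licensed alongside surface scope.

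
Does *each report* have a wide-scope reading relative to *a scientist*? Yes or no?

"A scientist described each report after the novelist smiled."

*each report* is a matrix argument; the adjunct is an island but the target quantifier is outside it.
QR within a single clause is free, so the lower quantifier may take scope over the higher one.

Yes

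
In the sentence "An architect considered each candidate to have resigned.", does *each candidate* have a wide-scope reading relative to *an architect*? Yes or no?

Yes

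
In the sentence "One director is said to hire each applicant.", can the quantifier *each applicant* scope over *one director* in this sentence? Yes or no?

Yes

Raising constructions are monoclausal for scope purposes; *each applicant* is not separated from *one director* by any island.
No island intervenes, so both surface and inverse scope are derivable.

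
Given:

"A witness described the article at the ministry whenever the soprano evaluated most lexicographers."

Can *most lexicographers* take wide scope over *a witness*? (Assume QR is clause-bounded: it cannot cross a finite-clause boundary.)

The DP *most lexicographers* is contained in the adjunct clause *whenever the soprano evaluated most lexicographers*.
Adjuncts are opaque for quantifier raising; a quantifier in an adjunct stays inside it.
So *most lexicographers* cannot raise high enough to outscope *a witness*; only the surface ordering *a witness* > *most lexicographers* is available.

No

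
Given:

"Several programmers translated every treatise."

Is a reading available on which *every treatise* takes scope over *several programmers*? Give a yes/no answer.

Both DPs are arguments of the same predicate; there is no clause or island boundary between them.
Since no island is crossed, the inverse ordering is licensed alongside surface scope.
The sentence is scopally ambiguous between *several programmers* > *every treatise* and *every treatise* > *several programmers*.

Yes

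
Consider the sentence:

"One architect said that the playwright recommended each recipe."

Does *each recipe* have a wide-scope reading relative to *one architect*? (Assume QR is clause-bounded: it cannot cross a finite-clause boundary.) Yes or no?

*each recipe* occurs within the finite complement clause *that the playwright recommended each recipe*.
Given the clause-boundedness assumption, QR cannot cross the finite CP into the matrix.
So *each recipe* cannot raise to a position above *one architect*.
(Only the surface reading survives: one fixed architect with respect to all the relevant recipes.)

No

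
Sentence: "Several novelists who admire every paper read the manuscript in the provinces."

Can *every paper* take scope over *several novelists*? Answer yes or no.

No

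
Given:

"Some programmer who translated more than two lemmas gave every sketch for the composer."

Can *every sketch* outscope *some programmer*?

Yes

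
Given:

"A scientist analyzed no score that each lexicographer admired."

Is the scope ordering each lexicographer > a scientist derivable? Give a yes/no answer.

Structurally, *each lexicographer* is inside the relative clause *that each lexicographer admired* modifying *no score*.
A relative clause is a scope island — quantifier raising cannot cross its boundary.
Hence only narrow scope for *each lexicographer* (under *a scientist*) survives.

No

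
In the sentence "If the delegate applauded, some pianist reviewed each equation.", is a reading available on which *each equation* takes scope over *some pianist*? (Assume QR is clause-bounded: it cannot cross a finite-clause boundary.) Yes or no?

*each equation* is a matrix argument; the adjunct is an island but the target quantifier is outside it.
Ordinary QR to a clause-peripheral position gives the wide-scope LF for the lower DP.

Yes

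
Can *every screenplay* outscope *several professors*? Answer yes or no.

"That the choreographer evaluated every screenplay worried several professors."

*every screenplay* is embedded in the sentential subject *that the choreographer evaluated every screenplay*.
Subjects — clausal subjects included — are islands for extraction, and QR is no exception.
So the wide-scope reading for *every screenplay* is blocked.

No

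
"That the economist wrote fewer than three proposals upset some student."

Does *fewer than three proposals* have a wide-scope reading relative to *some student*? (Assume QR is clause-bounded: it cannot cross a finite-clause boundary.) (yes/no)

The DP *fewer than three proposals* is contained in the sentential subject *that the economist wrote fewer than three proposals*.
Subjects — clausal subjects included — are islands for extraction, and QR is no exception.
*fewer than three proposals* is confined to the island and cannot take scope over *some student*.

No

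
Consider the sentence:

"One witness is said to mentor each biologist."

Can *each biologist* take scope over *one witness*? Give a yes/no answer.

Yes

*each biologist* is inside a raising infinitive, which is transparent to QR (no CP barrier), so it behaves as a matrix argument.
No island intervenes, so both surface and inverse scope are derivable.
Both orderings are possible: *one witness* > *each biologist* and *each biologist* > *one witness*.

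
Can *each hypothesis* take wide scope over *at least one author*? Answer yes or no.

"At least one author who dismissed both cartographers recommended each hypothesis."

*each hypothesis* sits in the matrix clause, not in the relative clause on *at least one author*.
With no island boundary between them, the object can take inverse scope over the subject via ordinary QR within the clause.

Yes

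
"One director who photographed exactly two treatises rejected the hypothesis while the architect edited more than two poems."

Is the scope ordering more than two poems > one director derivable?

No

Structurally, *more than two poems* is inside the adjunct clause *while the architect edited more than two poems*.
Since the clause is an adjunct (not a complement), the Adjunct Condition blocks QR across its edge.
So the wide-scope reading for *more than two poems* is blocked.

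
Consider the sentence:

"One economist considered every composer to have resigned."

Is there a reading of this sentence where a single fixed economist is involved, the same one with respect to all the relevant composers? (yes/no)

That reading corresponds to *one economist* > *every composer*.
Nothing needs to raise for *one economist* > *every composer*, so no island constraint is at stake.

Yes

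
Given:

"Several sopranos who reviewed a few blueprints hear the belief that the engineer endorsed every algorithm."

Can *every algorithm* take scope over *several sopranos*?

No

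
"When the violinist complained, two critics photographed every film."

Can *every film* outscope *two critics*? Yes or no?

The adjunct island is irrelevant here — *every film* and *two critics* are both in the matrix clause.
Clause-internal QR can adjoin the lower DP above the subject, yielding the inverse reading.
Both orderings are possible: *two critics* > *every film* and *every film* > *two critics*.

Yes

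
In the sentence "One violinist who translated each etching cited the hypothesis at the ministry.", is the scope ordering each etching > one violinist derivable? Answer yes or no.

No

The DP *each etching* is contained in the relative clause *who translated each etching*.
The relative clause forms an island for QR, so the quantifier is confined to the head noun's restrictor.
The inverse ordering *each etching* > *one violinist* is therefore underivable.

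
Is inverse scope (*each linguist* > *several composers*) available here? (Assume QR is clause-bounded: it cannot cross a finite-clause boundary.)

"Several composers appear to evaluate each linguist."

Yes

The matrix predicate is a raising verb, whose infinitival complement is not a scope island — *each linguist* can QR into the matrix clause.
Nothing blocks QR of the lower DP to a position above the higher one, so inverse scope is available.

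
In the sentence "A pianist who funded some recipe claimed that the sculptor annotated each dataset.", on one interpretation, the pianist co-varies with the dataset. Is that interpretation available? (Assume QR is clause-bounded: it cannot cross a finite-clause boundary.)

No

The described interpretation is the *each dataset* > *a pianist* scoping.
Structurally, *each dataset* is inside the finite complement clause *that the sculptor annotated each dataset*.
Finite CP is the ceiling for QR here, by assumption.
The inverse ordering *each dataset* > *a pianist* is therefore underivable.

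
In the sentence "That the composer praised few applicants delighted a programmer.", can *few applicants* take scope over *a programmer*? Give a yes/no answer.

No

Structurally, *few applicants* is inside the sentential subject *that the composer praised few applicants*.
Subjects — clausal subjects included — are islands for extraction, and QR is no exception.
The ordering *few applicants* > *a programmer* is therefore underivable.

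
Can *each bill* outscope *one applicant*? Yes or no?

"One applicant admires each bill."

Yes

Both DPs are arguments of the same predicate; there is no clause or island boundary between them.
No island intervenes, so both surface and inverse scope are derivable.
The sentence is scopally ambiguous between *one applicant* > *each bill* and *each bill* > *one applicant*.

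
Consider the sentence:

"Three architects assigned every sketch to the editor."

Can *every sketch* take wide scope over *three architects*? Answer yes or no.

*every sketch* is the matrix object and *three architects* the matrix subject; the two are clausemates.
With no island boundary between them, the object can take inverse scope over the subject via ordinary QR within the clause.
So *every sketch* > *three architects* is among the available readings.

Yes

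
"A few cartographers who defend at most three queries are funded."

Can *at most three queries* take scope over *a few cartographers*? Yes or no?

Structurally, *at most three queries* is inside the relative clause *who defend at most three queries*.
Relative clauses are scope islands: a quantifier cannot QR out of a relative clause to take scope in the matrix clause.
Hence only narrow scope for *at most three queries* (under *a few cartographers*) survives.

No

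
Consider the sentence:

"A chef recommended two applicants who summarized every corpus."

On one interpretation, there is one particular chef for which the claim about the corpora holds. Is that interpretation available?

Yes

This is the *a chef* > *every corpus* reading.
That is the surface-scope ordering, which is always one of the available readings — island constraints only ever restrict inverse scope.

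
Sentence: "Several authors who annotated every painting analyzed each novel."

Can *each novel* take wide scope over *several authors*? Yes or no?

Yes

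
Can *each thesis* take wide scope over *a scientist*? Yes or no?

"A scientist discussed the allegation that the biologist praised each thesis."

Structurally, *each thesis* is inside the complex NP *the allegation that the biologist praised each thesis*.
Since the clause is the complement of a nominal head, the CNPC blocks scope extraction.
So the wide-scope reading for *each thesis* is blocked.

No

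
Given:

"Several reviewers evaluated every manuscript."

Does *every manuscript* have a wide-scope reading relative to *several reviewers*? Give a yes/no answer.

*every manuscript* and *several reviewers* are in the same minimal clause.
QR within a single clause is free, so the lower quantifier may take scope over the higher one.
The sentence is scopally ambiguous between *several reviewers* > *every manuscript* and *every manuscript* > *several reviewers*.

Yes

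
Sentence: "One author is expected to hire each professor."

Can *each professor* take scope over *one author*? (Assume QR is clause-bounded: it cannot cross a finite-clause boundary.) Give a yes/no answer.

Yes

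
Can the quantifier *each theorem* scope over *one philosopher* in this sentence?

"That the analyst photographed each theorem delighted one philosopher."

The target quantifier *each theorem* is part of the sentential subject *that the analyst photographed each theorem*.
Subjects — clausal subjects included — are islands for extraction, and QR is no exception.
*each theorem* is confined to the island and cannot take scope over *one philosopher*.

No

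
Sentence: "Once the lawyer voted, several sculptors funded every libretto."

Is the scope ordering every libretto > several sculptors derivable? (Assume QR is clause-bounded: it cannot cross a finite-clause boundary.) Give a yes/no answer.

The adjunct clause does not contain *every libretto*, which is the matrix object.
No island intervenes, so both surface and inverse scope are derivable.
The sentence is scopally ambiguous between *several sculptors* > *every libretto* and *every libretto* > *several sculptors*.

Yes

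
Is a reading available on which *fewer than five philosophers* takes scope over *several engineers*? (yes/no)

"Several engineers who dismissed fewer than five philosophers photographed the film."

The DP *fewer than five philosophers* is contained in the relative clause *who dismissed fewer than five philosophers*.
The relative clause forms an island for QR, so the quantifier is confined to the head noun's restrictor.
Hence only narrow scope for *fewer than five philosophers* (under *several engineers*) survives.

No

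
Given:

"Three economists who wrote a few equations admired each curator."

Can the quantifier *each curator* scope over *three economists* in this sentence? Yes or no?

Yes

The relative clause *who wrote a few equations* modifies *three economists*, but *each curator* is not inside that relative clause — it is an argument of the matrix verb.
With no island boundary between them, the object can take inverse scope over the subject via ordinary QR within the clause.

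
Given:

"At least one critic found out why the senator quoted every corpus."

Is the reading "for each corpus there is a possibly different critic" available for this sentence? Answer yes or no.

The paraphrase describes the scope ordering *every corpus* > *at least one critic*.
Structurally, *every corpus* is inside the embedded question *why the senator quoted every corpus*.
An indirect question is a wh-island; the filled [Spec,CP] blocks QR across the CP edge.
There is no licit LF on which *every corpus* c-commands *at least one critic*.

No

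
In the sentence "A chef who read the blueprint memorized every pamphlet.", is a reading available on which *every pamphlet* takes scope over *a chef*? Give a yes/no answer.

Yes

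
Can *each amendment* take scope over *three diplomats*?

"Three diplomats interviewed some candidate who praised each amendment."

No

*each amendment* is embedded in the relative clause *who praised each amendment* modifying *some candidate*.
The relative clause forms an island for QR, so the quantifier is confined to the head noun's restrictor.
*each amendment* is confined to the island and cannot take scope over *three diplomats*.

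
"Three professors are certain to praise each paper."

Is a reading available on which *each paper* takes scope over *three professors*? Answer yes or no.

Yes

The matrix predicate is a raising verb, whose infinitival complement is not a scope island — *each paper* can QR into the matrix clause.
Since no island is crossed, the inverse ordering is licensed alongside surface scope.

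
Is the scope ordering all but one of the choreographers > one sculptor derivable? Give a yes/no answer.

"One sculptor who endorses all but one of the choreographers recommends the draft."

No

*all but one of the choreographers* is embedded in the relative clause *who endorses all but one of the choreographers*.
The relative clause forms an island for QR, so the quantifier is confined to the head noun's restrictor.
*all but one of the choreographers* is confined to the island and cannot take scope over *one sculptor*.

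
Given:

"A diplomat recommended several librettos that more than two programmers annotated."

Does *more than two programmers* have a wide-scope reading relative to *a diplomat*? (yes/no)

The DP *more than two programmers* is contained in the relative clause *that more than two programmers annotated* modifying *several librettos*.
Quantifiers inside a relative clause are trapped there; the RC boundary blocks QR.
There is no licit LF on which *more than two programmers* c-commands *a diplomat*.

No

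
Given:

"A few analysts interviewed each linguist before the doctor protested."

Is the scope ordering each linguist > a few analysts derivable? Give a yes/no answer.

*each linguist* is a matrix argument; the adjunct is an island but the target quantifier is outside it.
No island intervenes, so both surface and inverse scope are derivable.
Both orderings are possible: *a few analysts* > *each linguist* and *each linguist* > *a few analysts*.

Yes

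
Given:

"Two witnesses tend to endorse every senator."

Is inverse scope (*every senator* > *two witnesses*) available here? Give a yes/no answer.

Yes

*every senator* is inside a raising infinitive, which is transparent to QR (no CP barrier), so it behaves as a matrix argument.
Clause-internal QR can adjoin the lower DP above the subject, yielding the inverse reading.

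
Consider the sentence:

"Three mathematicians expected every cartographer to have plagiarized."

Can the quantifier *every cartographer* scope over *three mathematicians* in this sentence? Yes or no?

Yes

*every cartographer* is the subject of an ECM infinitive — the infinitival complement of an ECM verb is not a scope island, so *every cartographer* can raise into the matrix clause.
Since no island is crossed, the inverse ordering is licensed alongside surface scope.
So *every cartographer* > *three mathematicians* is among the available readings.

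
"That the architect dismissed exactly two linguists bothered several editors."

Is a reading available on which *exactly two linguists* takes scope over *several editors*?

No

*exactly two linguists* is embedded in the sentential subject *that the architect dismissed exactly two linguists*.
Sentential subjects are islands: a quantifier inside the subject clause cannot raise over the matrix predicate.
There is no licit LF on which *exactly two linguists* c-commands *several editors*.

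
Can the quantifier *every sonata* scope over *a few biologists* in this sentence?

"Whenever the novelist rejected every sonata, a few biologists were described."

*every sonata* is embedded in the adjunct clause *whenever the novelist rejected every sonata*.
Adjuncts are opaque for quantifier raising; a quantifier in an adjunct stays inside it.
There is no licit LF on which *every sonata* c-commands *a few biologists*.

No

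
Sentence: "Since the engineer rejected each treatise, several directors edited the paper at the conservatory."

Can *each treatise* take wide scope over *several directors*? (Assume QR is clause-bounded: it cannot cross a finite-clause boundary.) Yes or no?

*each treatise* sits inside the adjunct clause *since the engineer rejected each treatise*.
Adjuncts are opaque for quantifier raising; a quantifier in an adjunct stays inside it.
*each treatise* > *several directors* would require crossing that boundary, which is illicit.

No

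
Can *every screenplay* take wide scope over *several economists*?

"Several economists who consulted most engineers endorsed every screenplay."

Yes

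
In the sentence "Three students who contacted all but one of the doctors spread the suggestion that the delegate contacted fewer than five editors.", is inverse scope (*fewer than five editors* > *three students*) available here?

*fewer than five editors* occurs within the complex NP *the suggestion that the delegate contacted fewer than five editors*.
The complex NP is opaque for QR — the quantifier is frozen inside the noun's complement.
*fewer than five editors* is confined to the island and cannot take scope over *three students*.

No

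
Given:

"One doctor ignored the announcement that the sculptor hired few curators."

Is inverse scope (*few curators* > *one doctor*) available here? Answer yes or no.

The DP *few curators* is contained in the complex NP *the announcement that the sculptor hired few curators*.
Since the clause is the complement of a nominal head, the CNPC blocks scope extraction.
So *few curators* cannot raise high enough to outscope *one doctor*; only the surface ordering *one doctor* > *few curators* is available.
(Only the surface reading survives: one fixed doctor with respect to all the relevant curators.)

No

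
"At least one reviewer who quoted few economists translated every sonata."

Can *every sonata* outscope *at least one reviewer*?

Yes

*every sonata* is a matrix argument; only *at least one reviewer* is modified by the relative clause *who quoted few economists*, so the RC island is irrelevant to the target quantifier.
Since no island is crossed, the inverse ordering is licensed alongside surface scope.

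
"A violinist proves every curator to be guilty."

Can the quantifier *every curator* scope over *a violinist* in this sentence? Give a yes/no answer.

Yes

*every curator* is the subject of an ECM infinitive — the infinitival complement of an ECM verb is not a scope island, so *every curator* can raise into the matrix clause.
QR within a single clause is free, so the lower quantifier may take scope over the higher one.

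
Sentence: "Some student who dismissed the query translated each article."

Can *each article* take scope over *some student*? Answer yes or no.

Yes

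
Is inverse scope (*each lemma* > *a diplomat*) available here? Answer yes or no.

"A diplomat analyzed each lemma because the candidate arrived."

Although there is an adjunct clause, *each lemma* is in the main clause, not inside the adjunct.
Ordinary QR to a clause-peripheral position gives the wide-scope LF for the lower DP.
So *each lemma* > *a diplomat* is among the available readings.

Yes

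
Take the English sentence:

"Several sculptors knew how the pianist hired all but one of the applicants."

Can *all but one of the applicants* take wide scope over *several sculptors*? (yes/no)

No

*all but one of the applicants* is embedded in the embedded question *how the pianist hired all but one of the applicants*.
QR across an interrogative CP boundary is ruled out as a wh-island violation.
So *all but one of the applicants* cannot raise high enough to outscope *several sculptors*; only the surface ordering *several sculptors* > *all but one of the applicants* is available.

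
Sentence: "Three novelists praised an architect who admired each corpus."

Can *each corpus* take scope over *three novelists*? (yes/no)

The target quantifier *each corpus* is part of the relative clause *who admired each corpus* modifying *an architect*.
QR out of a relative clause is ruled out by the relative-clause island constraint.
So *each corpus* cannot raise to a position above *three novelists*.

No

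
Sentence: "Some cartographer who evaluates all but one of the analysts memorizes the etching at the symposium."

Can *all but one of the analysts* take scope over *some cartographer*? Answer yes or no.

No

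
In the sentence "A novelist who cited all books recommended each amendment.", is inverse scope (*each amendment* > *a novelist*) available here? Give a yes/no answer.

The RC *who cited all books* is an island, but *each amendment* is not inside it — it is the matrix object, a clausemate of *a novelist*.
Clause-internal QR can adjoin the lower DP above the subject, yielding the inverse reading.
The sentence is scopally ambiguous between *a novelist* > *each amendment* and *each amendment* > *a novelist*.

Yes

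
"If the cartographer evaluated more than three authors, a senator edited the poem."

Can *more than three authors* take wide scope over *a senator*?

No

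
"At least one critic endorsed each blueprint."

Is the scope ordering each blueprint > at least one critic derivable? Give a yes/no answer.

Yes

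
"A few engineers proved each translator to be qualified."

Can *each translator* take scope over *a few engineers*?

*each translator* is the subject of an ECM infinitive — the infinitival complement of an ECM verb is not a scope island, so *each translator* can raise into the matrix clause.
Clause-internal QR can adjoin the lower DP above the subject, yielding the inverse reading.
So *each translator* > *a few engineers* is among the available readings.

Yes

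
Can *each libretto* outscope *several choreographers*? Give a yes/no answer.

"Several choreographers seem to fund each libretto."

Yes

*each libretto* is inside a raising infinitive, which is transparent to QR (no CP barrier), so it behaves as a matrix argument.
Nothing blocks QR of the lower DP to a position above the higher one, so inverse scope is available.
So *each libretto* > *several choreographers* is among the available readings.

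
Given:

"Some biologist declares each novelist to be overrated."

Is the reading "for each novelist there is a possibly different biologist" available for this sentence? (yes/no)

That reading corresponds to *each novelist* > *some biologist*.
*each novelist* is an ECM subject; ECM complements are not islands, and the embedded quantifier may take matrix scope.
No island intervenes, so both surface and inverse scope are derivable.
So *each novelist* > *some biologist* is among the available readings.

Yes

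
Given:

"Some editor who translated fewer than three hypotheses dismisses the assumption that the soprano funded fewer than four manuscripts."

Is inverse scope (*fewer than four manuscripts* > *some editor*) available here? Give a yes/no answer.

The DP *fewer than four manuscripts* is contained in the complex NP *the assumption that the soprano funded fewer than four manuscripts*.
Noun-complement clauses are scope islands (the Complex NP Constraint): a quantifier inside one cannot scope into the matrix.
The inverse ordering *fewer than four manuscripts* > *some editor* is therefore underivable.

No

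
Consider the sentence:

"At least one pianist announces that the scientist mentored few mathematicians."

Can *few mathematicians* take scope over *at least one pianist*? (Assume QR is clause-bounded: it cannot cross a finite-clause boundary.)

No

*few mathematicians* is embedded in the finite complement clause *that the scientist mentored few mathematicians*.
With QR restricted to its own tensed clause, the embedded quantifier cannot reach a matrix scope position.
So the wide-scope reading for *few mathematicians* is blocked.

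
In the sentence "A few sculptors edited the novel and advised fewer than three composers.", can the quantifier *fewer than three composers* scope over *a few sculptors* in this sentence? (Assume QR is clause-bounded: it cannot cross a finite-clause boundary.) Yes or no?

No

The DP *fewer than three composers* is contained in one conjunct of the coordinate structure (*advised fewer than three composers*).
Asymmetric QR out of one conjunct violates the Coordinate Structure Constraint.
The inverse ordering *fewer than three composers* > *a few sculptors* is therefore underivable.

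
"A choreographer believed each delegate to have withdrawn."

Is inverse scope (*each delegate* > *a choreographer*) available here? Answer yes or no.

Yes

*each delegate* is an ECM subject; ECM complements are not islands, and the embedded quantifier may take matrix scope.
No island intervenes, so both surface and inverse scope are derivable.
So *each delegate* > *a choreographer* is among the available readings.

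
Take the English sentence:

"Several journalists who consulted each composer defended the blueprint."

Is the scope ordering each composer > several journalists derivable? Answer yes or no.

No

The DP *each composer* is contained in the relative clause *who consulted each composer*.
A relative clause is a scope island — quantifier raising cannot cross its boundary.
*each composer* > *several journalists* would require crossing that boundary, which is illicit.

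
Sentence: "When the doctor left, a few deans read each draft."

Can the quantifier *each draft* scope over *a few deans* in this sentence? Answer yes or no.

Yes

*each draft* is a matrix argument; the adjunct is an island but the target quantifier is outside it.
Clause-internal QR can adjoin the lower DP above the subject, yielding the inverse reading.
Both orderings are possible: *a few deans* > *each draft* and *each draft* > *a few deans*.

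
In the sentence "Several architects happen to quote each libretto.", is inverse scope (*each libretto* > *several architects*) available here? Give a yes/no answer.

*each libretto* is inside a raising infinitive, which is transparent to QR (no CP barrier), so it behaves as a matrix argument.
Nothing blocks QR of the lower DP to a position above the higher one, so inverse scope is available.

Yes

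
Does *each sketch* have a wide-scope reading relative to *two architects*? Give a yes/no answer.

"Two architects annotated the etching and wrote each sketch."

No

*each sketch* is embedded in one conjunct of the coordinate structure (*wrote each sketch*).
The Coordinate Structure Constraint blocks movement (including QR) out of a single conjunct.
So *each sketch* cannot raise to a position above *two architects*.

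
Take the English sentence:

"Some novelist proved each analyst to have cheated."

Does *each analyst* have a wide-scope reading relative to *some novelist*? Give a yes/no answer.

Yes

This is an ECM construction: *each analyst* is the infinitival subject, Case-marked by the matrix verb, and the infinitive is transparent for QR.
With no island boundary between them, the object can take inverse scope over the subject via ordinary QR within the clause.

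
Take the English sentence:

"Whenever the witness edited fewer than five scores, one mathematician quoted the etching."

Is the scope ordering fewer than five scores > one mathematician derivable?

No

*fewer than five scores* is embedded in the adjunct clause *whenever the witness edited fewer than five scores*.
The adjunct-island constraint bars QR out of an adverbial clause.
The ordering *fewer than five scores* > *one mathematician* is therefore underivable.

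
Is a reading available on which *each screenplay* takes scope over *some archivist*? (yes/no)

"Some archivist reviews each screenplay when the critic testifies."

The adjunct clause does not contain *each screenplay*, which is the matrix object.
Clause-internal QR can adjoin the lower DP above the subject, yielding the inverse reading.
So *each screenplay* > *some archivist* is among the available readings.

Yes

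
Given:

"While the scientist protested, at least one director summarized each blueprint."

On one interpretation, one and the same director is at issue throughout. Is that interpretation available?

Yes

The described interpretation is the *at least one director* > *each blueprint* scoping.
That is the surface-scope ordering, which is always one of the available readings — island constraints only ever restrict inverse scope.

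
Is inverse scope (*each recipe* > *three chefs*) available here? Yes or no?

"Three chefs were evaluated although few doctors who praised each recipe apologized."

*each recipe* occurs within the relative clause *who praised each recipe*, which is itself inside the adjunct *although few doctors who praised each recipe apologized*.
Nested islands: the RC island is itself inside an adjunct island, so wide scope is doubly excluded.
So *each recipe* cannot raise high enough to outscope *three chefs*; only the surface ordering *three chefs* > *each recipe* is available.

No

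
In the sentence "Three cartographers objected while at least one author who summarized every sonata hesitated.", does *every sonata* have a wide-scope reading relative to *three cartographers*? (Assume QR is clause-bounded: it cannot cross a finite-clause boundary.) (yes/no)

No

*every sonata* is embedded in the relative clause *who summarized every sonata*, which is itself inside the adjunct *while at least one author who summarized every sonata hesitated*.
Nested islands: the RC island is itself inside an adjunct island, so wide scope is doubly excluded.
So *every sonata* cannot raise to a position above *three cartographers*.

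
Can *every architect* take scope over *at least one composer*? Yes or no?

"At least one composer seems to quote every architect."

Yes

*every architect* is inside a raising infinitive, which is transparent to QR (no CP barrier), so it behaves as a matrix argument.
No island intervenes, so both surface and inverse scope are derivable.
So *every architect* > *at least one composer* is among the available readings.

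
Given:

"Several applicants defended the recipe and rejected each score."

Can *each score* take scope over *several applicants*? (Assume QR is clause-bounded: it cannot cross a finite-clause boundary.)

The target quantifier *each score* is part of one conjunct of the coordinate structure (*rejected each score*).
Coordinate structures are islands for non-across-the-board movement, QR included.
*each score* is confined to the island and cannot take scope over *several applicants*.

No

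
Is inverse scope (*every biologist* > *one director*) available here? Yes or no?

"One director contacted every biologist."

*every biologist* is the matrix object and *one director* the matrix subject; the two are clausemates.
Clause-internal QR can adjoin the lower DP above the subject, yielding the inverse reading.

Yes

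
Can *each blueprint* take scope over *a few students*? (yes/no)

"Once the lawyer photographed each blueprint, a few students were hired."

No

*each blueprint* sits inside the adjunct clause *once the lawyer photographed each blueprint*.
Since the clause is an adjunct (not a complement), the Adjunct Condition blocks QR across its edge.
So *each blueprint* cannot raise to a position above *a few students*.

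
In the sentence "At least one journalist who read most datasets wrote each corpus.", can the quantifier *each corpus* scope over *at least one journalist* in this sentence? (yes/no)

Yes

The relative clause *who read most datasets* modifies *at least one journalist*, but *each corpus* is not inside that relative clause — it is an argument of the matrix verb.
With no island boundary between them, the object can take inverse scope over the subject via ordinary QR within the clause.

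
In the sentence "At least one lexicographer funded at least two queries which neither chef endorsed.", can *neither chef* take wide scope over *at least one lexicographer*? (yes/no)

No

*neither chef* occurs within the relative clause *which neither chef endorsed* modifying *at least two queries*.
Quantifiers inside a relative clause are trapped there; the RC boundary blocks QR.
There is no licit LF on which *neither chef* c-commands *at least one lexicographer*.
(Only the surface reading survives: one fixed lexicographer with respect to all the relevant chefs.)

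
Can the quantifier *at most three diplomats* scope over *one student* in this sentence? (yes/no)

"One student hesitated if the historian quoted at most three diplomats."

The target quantifier *at most three diplomats* is part of the adjunct clause *if the historian quoted at most three diplomats*.
Scope out of an adjunct clause is unavailable: QR respects the adjunct-island constraint.
So *at most three diplomats* cannot raise to a position above *one student*.

No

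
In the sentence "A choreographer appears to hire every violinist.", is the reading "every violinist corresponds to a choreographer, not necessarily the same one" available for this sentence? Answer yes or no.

That reading corresponds to *every violinist* > *a choreographer*.
Infinitival complements of raising predicates do not block QR; *every violinist* and *a choreographer* are effectively clausemates.
With no island boundary between them, the object can take inverse scope over the subject via ordinary QR within the clause.
So *every violinist* > *a choreographer* is among the available readings.

Yes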